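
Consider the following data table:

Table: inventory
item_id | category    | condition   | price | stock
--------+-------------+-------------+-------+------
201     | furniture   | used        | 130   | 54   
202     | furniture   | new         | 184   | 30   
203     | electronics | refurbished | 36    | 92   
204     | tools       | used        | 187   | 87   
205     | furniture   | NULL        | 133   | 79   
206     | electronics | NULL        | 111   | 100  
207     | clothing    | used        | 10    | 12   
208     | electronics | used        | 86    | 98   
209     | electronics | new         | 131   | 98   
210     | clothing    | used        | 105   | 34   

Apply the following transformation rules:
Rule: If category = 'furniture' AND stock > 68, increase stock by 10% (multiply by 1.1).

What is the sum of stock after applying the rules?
691.9

Step 1: Find records where category = 'furniture' AND stock > 68
Step 2: 1 records match, summing to 79
Step 3: After multiplier: 79 × 1.1 = 86.9
Step 4: Unaffected records sum: 605
Step 5: Final sum = 86.9 + 605 = 691.9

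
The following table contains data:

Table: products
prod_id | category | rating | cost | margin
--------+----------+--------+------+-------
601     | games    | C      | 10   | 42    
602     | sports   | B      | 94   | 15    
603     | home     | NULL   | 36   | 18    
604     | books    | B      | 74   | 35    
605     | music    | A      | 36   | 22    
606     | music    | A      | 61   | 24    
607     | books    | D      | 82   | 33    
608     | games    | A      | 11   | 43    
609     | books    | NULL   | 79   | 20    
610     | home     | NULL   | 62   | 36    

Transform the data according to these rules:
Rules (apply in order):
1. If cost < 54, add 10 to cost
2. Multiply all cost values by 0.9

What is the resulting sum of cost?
526.5

Step 1: Apply Rule 1 - Add 10 to records with cost < 54
  - 4 records affected: 93 + (4 × 10) = 133
  - Unaffected records: 452
  - Sum after Rule 1: 585
Step 2: Apply Rule 2 - Multiply all by 0.9
  - 585 × 0.9 = 526.5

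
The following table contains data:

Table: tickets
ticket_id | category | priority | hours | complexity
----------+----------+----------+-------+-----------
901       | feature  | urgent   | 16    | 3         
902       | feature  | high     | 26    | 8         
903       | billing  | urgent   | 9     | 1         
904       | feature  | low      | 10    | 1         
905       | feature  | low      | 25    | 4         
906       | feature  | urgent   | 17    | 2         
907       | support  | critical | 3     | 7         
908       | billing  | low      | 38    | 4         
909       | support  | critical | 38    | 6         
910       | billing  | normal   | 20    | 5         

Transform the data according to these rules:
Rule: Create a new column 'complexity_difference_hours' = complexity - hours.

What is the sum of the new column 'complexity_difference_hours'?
-161

Step 1: For each record, compute complexity - hours
Example calculations:
  3 - 16 = -13
  8 - 26 = -18
  1 - 9 = -8
  ...
Step 2: Sum all derived values
Step 3: Total = -161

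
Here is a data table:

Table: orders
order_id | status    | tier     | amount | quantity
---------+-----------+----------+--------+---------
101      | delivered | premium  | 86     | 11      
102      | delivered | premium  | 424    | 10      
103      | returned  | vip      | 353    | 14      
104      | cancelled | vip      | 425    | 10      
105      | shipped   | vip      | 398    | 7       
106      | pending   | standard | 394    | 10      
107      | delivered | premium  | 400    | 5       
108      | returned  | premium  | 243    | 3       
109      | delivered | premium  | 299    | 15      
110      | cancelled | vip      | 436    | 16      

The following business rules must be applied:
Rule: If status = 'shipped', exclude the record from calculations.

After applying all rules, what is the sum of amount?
3060

Step 1: Identify records where status = 'shipped'
Step 2: The excluded records sum to 398
Step 3: Original total amount = 3458
Step 4: Remaining total = 3458 - 398 = 3060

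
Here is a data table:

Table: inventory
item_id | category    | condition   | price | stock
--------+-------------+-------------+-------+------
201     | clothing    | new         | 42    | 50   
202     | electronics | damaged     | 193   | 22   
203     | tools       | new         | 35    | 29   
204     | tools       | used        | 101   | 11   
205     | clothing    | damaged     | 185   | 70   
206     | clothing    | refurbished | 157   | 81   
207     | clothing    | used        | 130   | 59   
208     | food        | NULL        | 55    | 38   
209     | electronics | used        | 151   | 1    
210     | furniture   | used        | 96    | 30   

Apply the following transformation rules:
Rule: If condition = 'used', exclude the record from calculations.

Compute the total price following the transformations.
667

Step 1: Identify records where condition = 'used'
Step 2: The excluded records sum to 478
Step 3: Original total price = 1145
Step 4: Remaining total = 1145 - 478 = 667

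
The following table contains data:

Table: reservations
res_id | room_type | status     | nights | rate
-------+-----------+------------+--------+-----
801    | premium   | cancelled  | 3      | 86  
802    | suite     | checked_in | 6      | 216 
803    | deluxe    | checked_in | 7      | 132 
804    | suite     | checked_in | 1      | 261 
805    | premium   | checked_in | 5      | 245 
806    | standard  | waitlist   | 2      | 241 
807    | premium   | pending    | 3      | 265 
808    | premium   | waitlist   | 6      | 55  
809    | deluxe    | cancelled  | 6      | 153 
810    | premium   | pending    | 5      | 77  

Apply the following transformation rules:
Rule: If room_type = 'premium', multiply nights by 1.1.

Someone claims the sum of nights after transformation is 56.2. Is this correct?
No, the correct result is 46.2.

Step 1: Calculate the correct sum after transformation
Step 2: Apply multiplier 1.1 to records where room_type = 'premium'
Step 3: Correct result = 46.2
Step 4: Claimed result = 56.2
Step 5: 46.2 ≠ 56.2
Conclusion: The claimed result is incorrect. The correct answer is 46.2.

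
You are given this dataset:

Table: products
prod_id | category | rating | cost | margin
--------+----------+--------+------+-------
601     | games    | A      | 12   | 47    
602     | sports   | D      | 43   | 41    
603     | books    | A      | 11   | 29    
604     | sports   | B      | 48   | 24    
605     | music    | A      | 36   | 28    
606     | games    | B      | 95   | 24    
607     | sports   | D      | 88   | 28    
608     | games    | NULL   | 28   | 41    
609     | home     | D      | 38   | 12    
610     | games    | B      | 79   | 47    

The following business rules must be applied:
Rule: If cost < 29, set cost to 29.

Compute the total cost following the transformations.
514

Step 1: 3 records have cost < 29
Step 2: These records originally summed to 51
Step 3: After setting to minimum: 3 × 29 = 87
Step 4: Unaffected records sum: 427
Step 5: Final sum = 87 + 427 = 514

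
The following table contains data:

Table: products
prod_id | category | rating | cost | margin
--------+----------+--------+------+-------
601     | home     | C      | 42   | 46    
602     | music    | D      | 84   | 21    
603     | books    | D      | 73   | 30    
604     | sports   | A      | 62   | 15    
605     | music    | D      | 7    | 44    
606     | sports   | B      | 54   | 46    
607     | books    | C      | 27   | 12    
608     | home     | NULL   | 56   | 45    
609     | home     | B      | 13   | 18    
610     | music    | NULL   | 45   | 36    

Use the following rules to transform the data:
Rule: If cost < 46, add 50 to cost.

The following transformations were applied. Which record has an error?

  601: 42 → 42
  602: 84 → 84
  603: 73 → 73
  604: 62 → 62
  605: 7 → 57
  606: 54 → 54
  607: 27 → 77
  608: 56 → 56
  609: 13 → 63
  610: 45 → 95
Record 601 has an error. The correct transformed value should be 92, not 42.

Step 1: Check each record against the rule
Step 2: Record 601 has cost = 42
Step 3: Since 42 < 46, the bonus should have been applied
Step 4: Correct value = 92, but claimed value = 42
Conclusion: Record 601 has the error.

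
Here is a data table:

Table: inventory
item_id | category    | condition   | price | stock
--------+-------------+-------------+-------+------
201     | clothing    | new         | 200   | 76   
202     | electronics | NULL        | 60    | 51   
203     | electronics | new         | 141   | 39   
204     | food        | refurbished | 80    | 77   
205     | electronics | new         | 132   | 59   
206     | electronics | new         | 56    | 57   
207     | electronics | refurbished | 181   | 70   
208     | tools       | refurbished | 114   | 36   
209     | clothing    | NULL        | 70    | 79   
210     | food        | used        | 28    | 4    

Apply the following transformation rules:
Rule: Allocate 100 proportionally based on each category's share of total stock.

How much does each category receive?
clothing: 28.28, electronics: 50.36, food: 14.78, tools: 6.57

Step 1: Calculate total stock = 548
Step 2: Calculate each category's proportion:
  clothing: 155/548 = 28.28% → 28.28
  electronics: 276/548 = 50.36% → 50.36
  food: 81/548 = 14.78% → 14.78
  tools: 36/548 = 6.57% → 6.57
Step 3: Verify: sum of allocations ≈ 100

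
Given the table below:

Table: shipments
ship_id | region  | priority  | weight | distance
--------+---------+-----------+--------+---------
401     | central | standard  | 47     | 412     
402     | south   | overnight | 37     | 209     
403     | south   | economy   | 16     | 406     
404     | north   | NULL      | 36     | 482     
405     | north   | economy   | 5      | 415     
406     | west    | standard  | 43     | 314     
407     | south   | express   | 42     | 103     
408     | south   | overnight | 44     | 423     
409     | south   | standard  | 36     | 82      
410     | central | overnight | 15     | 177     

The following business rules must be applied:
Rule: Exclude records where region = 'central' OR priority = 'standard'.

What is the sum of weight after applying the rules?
180

Step 1: Find records where region = 'central' OR priority = 'standard'
Step 2: 4 records match, summing to 141
Step 3: Original sum: 321
Step 4: Remaining sum = 321 - 141 = 180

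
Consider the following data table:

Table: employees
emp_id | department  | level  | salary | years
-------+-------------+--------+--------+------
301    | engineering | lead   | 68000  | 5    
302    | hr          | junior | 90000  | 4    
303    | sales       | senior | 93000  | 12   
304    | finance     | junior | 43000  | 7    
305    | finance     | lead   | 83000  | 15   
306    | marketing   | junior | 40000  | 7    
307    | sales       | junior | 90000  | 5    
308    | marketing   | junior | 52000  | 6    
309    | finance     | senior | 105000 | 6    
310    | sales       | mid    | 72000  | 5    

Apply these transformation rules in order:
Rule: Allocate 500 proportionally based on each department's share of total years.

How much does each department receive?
engineering: 34.72, finance: 194.44, hr: 27.78, marketing: 90.28, sales: 152.78

Step 1: Calculate total years = 72
Step 2: Calculate each department's proportion:
  engineering: 5/72 = 6.94% → 34.72
  finance: 28/72 = 38.89% → 194.44
  hr: 4/72 = 5.56% → 27.78
  marketing: 13/72 = 18.06% → 90.28
  sales: 22/72 = 30.56% → 152.78
Step 3: Verify: sum of allocations ≈ 500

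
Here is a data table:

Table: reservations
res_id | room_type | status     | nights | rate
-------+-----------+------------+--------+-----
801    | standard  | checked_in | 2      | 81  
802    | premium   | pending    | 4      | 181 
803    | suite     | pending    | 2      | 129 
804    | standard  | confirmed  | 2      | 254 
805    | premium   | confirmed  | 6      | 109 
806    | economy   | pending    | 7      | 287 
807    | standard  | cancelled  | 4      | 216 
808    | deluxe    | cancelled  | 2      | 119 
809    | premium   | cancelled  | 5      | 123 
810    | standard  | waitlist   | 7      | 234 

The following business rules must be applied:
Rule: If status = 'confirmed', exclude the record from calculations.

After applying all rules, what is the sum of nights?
33

Step 1: Identify records where status = 'confirmed'
Step 2: The excluded records sum to 8
Step 3: Original total nights = 41
Step 4: Remaining total = 41 - 8 = 33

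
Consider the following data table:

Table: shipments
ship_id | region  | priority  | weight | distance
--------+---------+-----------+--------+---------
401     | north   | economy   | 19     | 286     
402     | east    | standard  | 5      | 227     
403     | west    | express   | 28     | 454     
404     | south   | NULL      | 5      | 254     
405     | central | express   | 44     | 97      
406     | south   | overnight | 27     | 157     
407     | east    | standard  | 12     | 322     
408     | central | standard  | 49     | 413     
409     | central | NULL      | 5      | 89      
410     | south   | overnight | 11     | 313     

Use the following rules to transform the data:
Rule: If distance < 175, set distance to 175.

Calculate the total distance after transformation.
2794

Step 1: 3 records have distance < 175
Step 2: These records originally summed to 343
Step 3: After setting to minimum: 3 × 175 = 525
Step 4: Unaffected records sum: 2269
Step 5: Final sum = 525 + 2269 = 2794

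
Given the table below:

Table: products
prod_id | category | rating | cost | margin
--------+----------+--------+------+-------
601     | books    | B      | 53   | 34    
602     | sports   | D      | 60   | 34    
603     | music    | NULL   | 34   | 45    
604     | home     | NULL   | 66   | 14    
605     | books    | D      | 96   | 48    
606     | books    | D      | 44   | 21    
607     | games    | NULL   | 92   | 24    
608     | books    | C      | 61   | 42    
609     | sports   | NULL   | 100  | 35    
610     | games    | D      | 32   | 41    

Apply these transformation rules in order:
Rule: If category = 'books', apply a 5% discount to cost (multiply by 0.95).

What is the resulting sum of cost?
625.3

Step 1: Records with category = 'books' have total cost = 254
Step 2: Apply multiplier: 254 × 0.95 = 241.3
Step 3: Other records total: 384
Step 4: Final sum = 241.3 + 384 = 625.3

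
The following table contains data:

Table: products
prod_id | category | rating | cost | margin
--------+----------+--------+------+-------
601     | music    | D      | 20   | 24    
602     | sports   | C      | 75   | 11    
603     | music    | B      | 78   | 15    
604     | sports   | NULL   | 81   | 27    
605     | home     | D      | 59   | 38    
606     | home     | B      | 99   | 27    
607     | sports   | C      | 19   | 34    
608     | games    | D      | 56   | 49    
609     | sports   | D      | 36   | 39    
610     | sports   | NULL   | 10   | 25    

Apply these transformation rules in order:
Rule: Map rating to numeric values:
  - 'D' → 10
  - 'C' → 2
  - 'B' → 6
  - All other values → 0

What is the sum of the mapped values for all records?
56

Step 1: Apply mapping to each record
Step 2: Count by status:
  'D': 4 records × 10 = 40
  'C': 2 records × 2 = 4
  'B': 2 records × 6 = 12
Step 3: Sum all mapped values = 56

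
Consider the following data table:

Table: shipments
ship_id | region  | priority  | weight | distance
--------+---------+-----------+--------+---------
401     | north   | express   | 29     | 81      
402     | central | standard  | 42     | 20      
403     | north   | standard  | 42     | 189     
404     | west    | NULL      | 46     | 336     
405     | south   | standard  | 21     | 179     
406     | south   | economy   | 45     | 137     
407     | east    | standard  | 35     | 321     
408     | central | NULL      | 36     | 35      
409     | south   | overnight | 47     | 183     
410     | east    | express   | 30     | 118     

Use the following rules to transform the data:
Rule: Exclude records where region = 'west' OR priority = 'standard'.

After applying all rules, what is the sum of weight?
187

Step 1: Find records where region = 'west' OR priority = 'standard'
Step 2: 5 records match, summing to 186
Step 3: Original sum: 373
Step 4: Remaining sum = 373 - 186 = 187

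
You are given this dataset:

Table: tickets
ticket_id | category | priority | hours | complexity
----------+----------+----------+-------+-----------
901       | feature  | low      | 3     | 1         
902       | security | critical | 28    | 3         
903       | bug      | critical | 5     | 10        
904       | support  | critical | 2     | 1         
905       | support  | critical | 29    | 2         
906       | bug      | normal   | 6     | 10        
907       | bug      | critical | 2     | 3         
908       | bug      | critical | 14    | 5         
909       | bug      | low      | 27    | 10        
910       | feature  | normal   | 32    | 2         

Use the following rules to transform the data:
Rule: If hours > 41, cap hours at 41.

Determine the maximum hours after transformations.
32

Step 1: Original maximum hours = 32
Step 2: Check cap of 41 against maximum
Step 3: No records exceed the cap (max 32 <= cap 41), so no capping applies
Step 4: Maximum after transformation = 32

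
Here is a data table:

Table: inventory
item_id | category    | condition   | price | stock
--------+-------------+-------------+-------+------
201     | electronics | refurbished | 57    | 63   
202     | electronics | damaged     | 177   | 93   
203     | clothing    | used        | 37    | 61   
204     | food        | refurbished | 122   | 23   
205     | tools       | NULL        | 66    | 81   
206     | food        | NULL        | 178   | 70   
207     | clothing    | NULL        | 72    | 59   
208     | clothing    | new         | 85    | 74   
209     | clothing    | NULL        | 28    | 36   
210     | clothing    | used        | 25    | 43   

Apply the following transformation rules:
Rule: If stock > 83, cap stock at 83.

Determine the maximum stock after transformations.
83

Step 1: Original maximum stock = 93
Step 2: Apply cap at 83
Step 3: 1 records had stock > 83 and were capped
Step 4: Maximum after transformation = 83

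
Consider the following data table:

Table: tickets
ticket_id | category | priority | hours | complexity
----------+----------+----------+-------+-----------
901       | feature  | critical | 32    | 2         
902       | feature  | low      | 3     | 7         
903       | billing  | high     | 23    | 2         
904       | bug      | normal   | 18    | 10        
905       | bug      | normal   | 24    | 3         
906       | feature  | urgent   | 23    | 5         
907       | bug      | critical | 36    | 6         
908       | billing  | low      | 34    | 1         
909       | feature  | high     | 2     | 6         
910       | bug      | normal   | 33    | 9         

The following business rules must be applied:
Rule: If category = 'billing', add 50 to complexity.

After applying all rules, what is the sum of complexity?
151

Step 1: Count records where category = 'billing': 2
Step 2: Total bonus added: 2 × 50 = 100
Step 3: Original sum of complexity: 51
Step 4: Final sum = 51 + 100 = 151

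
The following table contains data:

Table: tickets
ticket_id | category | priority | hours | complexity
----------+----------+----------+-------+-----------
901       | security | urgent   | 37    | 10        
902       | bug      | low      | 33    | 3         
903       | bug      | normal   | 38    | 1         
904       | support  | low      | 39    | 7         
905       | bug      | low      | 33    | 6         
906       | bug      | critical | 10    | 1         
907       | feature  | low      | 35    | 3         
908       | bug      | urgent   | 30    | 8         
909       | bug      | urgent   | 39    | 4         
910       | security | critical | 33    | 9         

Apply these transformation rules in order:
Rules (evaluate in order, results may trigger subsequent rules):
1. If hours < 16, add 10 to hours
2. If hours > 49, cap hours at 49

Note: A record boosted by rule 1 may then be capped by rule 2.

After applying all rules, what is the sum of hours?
337

Step 1: Apply rule 1 to records with hours < 16
  - 1 records get bonus of 10
  - Of these, 0 records then exceed 49 and get capped
Step 2: Apply rule 2 to records with hours > 49
  - 0 records (original) are capped
Step 3: Calculate final sum = 337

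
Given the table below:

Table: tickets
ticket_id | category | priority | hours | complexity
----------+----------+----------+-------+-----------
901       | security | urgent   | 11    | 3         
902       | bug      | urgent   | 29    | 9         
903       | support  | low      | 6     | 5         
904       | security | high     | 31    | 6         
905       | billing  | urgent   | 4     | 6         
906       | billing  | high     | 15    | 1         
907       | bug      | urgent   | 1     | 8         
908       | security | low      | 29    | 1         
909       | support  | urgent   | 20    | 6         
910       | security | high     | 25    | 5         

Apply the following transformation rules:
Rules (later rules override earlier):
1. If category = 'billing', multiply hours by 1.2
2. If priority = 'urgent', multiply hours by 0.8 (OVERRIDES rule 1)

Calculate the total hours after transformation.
161.0

Step 1: Rule 2 takes priority for records with priority = 'urgent'
  - 5 records: 65 × 0.8 = 52.0
Step 2: Rule 1 applies to remaining records with category = 'billing'
  - 1 records: 15 × 1.2 = 18.0
Step 3: Other records unchanged: 91
Step 4: Final sum = 52.0 + 18.0 + 91 = 161.0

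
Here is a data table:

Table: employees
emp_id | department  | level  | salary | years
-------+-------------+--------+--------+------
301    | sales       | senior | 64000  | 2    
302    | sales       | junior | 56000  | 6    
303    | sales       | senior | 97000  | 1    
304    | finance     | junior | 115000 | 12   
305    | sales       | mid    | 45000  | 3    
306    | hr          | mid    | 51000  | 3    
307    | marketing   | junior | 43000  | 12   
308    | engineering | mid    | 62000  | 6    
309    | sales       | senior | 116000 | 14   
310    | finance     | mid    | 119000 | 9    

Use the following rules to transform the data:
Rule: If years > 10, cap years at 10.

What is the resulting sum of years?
60

Step 1: 3 records have years > 10
Step 2: These records originally summed to 38
Step 3: After capping: 3 × 10 = 30
Step 4: Unaffected records sum: 30
Step 5: Final sum = 30 + 30 = 60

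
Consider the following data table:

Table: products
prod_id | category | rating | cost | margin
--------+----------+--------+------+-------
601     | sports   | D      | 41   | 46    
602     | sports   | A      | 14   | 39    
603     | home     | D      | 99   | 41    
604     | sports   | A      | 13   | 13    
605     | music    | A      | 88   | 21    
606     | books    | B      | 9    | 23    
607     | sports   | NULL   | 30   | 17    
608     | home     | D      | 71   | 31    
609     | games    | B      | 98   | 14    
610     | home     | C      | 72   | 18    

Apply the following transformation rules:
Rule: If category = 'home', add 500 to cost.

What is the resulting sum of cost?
2035

Step 1: Count records where category = 'home': 3
Step 2: Total bonus added: 3 × 500 = 1500
Step 3: Original sum of cost: 535
Step 4: Final sum = 535 + 1500 = 2035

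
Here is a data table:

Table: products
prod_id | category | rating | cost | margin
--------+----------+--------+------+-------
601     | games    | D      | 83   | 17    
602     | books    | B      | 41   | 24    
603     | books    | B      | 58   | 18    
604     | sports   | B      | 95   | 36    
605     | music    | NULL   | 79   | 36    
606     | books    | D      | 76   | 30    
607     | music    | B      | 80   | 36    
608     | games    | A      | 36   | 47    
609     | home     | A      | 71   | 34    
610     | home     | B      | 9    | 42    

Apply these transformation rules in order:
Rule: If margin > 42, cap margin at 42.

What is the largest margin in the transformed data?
42

Step 1: Original maximum margin = 47
Step 2: Apply cap at 42
Step 3: 1 records had margin > 42 and were capped
Step 4: Maximum after transformation = 42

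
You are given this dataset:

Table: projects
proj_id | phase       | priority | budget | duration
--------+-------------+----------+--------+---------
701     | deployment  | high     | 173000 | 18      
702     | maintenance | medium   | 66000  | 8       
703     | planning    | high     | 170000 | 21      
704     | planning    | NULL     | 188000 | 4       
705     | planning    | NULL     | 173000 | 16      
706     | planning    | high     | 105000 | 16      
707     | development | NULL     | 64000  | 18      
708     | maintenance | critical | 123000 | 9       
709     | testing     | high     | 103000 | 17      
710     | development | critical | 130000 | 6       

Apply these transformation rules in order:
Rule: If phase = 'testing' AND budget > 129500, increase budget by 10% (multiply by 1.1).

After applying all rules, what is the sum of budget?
1295000

Step 1: Find records where phase = 'testing' AND budget > 129500
Step 2: 0 records match, summing to 0
Step 3: After multiplier: 0 × 1.1 = 0.0
Step 4: Unaffected records sum: 1295000
Step 5: Final sum = 0.0 + 1295000 = 1295000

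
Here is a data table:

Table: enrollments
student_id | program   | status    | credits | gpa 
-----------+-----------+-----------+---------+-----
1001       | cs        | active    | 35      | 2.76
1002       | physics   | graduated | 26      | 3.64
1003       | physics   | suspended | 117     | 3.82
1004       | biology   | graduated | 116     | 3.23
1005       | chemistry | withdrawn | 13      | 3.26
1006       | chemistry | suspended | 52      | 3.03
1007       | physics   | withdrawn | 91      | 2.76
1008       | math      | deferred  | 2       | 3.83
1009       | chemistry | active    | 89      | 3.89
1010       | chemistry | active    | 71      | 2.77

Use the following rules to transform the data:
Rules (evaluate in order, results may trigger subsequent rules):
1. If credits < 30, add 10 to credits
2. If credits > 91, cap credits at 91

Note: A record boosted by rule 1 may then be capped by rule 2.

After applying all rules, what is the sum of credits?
591

Step 1: Apply rule 1 to records with credits < 30
  - 3 records get bonus of 10
  - Of these, 0 records then exceed 91 and get capped
Step 2: Apply rule 2 to records with credits > 91
  - 2 records (original) are capped
Step 3: Calculate final sum = 591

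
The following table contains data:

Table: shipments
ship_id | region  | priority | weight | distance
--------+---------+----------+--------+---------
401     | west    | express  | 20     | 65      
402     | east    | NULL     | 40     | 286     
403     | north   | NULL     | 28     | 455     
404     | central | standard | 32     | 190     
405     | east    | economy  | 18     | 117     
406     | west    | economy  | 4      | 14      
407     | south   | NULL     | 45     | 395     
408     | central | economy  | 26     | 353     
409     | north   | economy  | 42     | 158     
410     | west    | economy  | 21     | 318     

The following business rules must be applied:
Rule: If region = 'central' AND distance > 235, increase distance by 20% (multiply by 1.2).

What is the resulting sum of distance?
2421.6

Step 1: Find records where region = 'central' AND distance > 235
Step 2: 1 records match, summing to 353
Step 3: After multiplier: 353 × 1.2 = 423.6
Step 4: Unaffected records sum: 1998
Step 5: Final sum = 423.6 + 1998 = 2421.6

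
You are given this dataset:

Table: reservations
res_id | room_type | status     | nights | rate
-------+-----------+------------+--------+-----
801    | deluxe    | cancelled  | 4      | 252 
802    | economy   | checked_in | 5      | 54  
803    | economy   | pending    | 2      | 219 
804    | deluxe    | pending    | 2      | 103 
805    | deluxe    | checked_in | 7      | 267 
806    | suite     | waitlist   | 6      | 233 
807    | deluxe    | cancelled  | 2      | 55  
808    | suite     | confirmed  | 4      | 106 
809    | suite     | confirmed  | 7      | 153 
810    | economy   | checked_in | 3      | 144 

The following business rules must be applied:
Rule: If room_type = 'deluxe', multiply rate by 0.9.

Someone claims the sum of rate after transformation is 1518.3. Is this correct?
Yes, the result is correct.

Step 1: Calculate the correct sum after transformation
Step 2: Apply multiplier 0.9 to records where room_type = 'deluxe'
Step 3: Correct result = 1518.3
Step 4: Claimed result = 1518.3
Step 5: 1518.3 = 1518.3 ✓
Conclusion: The claimed result is correct.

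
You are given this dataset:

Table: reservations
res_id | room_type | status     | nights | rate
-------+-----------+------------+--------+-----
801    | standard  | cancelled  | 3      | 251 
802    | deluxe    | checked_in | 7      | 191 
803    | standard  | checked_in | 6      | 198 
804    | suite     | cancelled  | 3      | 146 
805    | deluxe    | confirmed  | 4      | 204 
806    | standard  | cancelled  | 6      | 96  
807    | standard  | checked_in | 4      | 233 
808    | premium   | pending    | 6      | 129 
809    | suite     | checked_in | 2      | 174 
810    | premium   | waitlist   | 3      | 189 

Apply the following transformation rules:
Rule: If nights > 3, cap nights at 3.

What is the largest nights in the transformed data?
3

Step 1: Original maximum nights = 7
Step 2: Apply cap at 3
Step 3: 6 records had nights > 3 and were capped
Step 4: Maximum after transformation = 3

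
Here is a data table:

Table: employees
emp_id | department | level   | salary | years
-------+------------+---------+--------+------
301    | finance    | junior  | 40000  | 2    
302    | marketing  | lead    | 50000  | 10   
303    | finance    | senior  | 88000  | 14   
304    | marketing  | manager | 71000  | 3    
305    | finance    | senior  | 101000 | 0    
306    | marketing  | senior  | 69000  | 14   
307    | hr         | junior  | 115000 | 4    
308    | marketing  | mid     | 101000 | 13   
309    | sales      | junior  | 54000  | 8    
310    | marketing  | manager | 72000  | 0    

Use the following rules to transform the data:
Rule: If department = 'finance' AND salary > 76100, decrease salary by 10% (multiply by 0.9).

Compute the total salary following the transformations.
742100.0

Step 1: Find records where department = 'finance' AND salary > 76100
Step 2: 2 records match, summing to 189000
Step 3: After multiplier: 189000 × 0.9 = 170100.0
Step 4: Unaffected records sum: 572000
Step 5: Final sum = 170100.0 + 572000 = 742100.0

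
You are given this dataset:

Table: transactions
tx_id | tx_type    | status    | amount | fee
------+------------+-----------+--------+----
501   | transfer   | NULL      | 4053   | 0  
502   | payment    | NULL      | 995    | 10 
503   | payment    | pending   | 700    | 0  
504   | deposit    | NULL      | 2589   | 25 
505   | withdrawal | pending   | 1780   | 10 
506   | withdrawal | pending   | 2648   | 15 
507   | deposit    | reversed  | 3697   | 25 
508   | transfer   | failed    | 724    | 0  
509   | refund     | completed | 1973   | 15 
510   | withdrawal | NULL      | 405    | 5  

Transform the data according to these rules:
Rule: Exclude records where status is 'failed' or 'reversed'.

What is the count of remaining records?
8

Step 1: Count records to exclude
  - 1 (failed) + 1 (reversed) = 2 records
Step 2: Total records: 10
Step 3: Remaining = 10 - 2 = 8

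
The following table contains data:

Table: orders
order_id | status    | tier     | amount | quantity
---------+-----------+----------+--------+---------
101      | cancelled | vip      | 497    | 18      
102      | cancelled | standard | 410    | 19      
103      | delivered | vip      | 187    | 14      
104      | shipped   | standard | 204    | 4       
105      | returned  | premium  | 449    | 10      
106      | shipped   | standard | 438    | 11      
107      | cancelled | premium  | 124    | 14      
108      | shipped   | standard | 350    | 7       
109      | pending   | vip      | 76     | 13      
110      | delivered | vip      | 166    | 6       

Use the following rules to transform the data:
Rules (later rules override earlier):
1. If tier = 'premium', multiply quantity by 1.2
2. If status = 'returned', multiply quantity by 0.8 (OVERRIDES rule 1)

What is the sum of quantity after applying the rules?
116.8

Step 1: Rule 2 takes priority for records with status = 'returned'
  - 1 records: 10 × 0.8 = 8.0
Step 2: Rule 1 applies to remaining records with tier = 'premium'
  - 1 records: 14 × 1.2 = 16.8
Step 3: Other records unchanged: 92
Step 4: Final sum = 8.0 + 16.8 + 92 = 116.8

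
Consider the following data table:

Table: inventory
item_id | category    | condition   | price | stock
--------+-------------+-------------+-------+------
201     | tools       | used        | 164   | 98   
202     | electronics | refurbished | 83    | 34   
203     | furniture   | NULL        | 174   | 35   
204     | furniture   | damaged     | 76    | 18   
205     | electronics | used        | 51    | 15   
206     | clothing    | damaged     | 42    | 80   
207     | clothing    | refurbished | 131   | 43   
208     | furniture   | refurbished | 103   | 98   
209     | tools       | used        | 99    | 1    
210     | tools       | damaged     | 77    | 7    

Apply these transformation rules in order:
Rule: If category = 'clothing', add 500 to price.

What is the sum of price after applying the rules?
2000

Step 1: Count records where category = 'clothing': 2
Step 2: Total bonus added: 2 × 500 = 1000
Step 3: Original sum of price: 1000
Step 4: Final sum = 1000 + 1000 = 2000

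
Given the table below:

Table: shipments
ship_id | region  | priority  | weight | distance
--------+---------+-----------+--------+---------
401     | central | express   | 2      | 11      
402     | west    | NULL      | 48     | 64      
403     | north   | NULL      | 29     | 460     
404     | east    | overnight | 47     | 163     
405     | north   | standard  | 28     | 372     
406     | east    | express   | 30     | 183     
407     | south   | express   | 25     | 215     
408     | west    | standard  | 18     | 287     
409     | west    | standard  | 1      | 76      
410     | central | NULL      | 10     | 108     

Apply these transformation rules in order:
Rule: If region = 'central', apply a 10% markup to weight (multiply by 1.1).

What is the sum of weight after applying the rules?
239.2

Step 1: Records with region = 'central' have total weight = 12
Step 2: Apply multiplier: 12 × 1.1 = 13.2
Step 3: Other records total: 226
Step 4: Final sum = 13.2 + 226 = 239.2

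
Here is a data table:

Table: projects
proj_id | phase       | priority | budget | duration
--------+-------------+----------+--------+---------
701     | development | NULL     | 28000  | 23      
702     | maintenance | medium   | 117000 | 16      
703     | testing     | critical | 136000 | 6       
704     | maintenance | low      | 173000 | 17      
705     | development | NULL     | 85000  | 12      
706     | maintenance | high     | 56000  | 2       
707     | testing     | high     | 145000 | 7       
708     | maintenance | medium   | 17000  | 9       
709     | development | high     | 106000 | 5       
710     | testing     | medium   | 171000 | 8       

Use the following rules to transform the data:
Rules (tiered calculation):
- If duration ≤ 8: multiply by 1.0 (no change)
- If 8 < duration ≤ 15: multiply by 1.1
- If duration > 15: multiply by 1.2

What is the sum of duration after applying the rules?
118.3

Step 1: Tier 1 (duration ≤ 8): 5 records, sum = 28 × 1.0 = 28.0
Step 2: Tier 2 (8 < duration ≤ 15): 2 records, sum = 21 × 1.1 = 23.1
Step 3: Tier 3 (duration > 15): 3 records, sum = 56 × 1.2 = 67.2
Step 4: Final sum = 28.0 + 23.1 + 67.2 = 118.3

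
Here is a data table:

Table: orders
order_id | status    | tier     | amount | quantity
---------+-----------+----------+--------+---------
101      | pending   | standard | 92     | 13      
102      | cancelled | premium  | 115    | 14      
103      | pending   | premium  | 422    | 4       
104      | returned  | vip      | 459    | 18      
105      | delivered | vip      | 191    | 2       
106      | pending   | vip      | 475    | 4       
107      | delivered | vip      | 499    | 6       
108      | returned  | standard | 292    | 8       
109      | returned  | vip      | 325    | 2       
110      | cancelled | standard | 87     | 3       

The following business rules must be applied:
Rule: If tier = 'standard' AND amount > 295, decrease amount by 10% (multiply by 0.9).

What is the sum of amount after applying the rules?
2957

Step 1: Find records where tier = 'standard' AND amount > 295
Step 2: 0 records match, summing to 0
Step 3: After multiplier: 0 × 0.9 = 0.0
Step 4: Unaffected records sum: 2957
Step 5: Final sum = 0.0 + 2957 = 2957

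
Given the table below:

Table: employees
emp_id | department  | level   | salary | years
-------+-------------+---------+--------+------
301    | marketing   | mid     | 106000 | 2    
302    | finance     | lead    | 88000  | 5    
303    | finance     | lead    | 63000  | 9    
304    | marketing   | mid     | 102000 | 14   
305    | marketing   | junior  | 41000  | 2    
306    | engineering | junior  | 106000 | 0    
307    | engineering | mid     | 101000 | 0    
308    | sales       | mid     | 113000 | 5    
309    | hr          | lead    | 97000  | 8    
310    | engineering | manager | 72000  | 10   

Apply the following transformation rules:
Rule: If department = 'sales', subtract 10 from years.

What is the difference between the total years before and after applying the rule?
10

Step 1: Original sum of years = 55
Step 2: 1 records have department = 'sales'
Step 3: Each affected record changes by -10
Step 4: Total change = 1 × -10 = -10
Step 5: New sum = 55 + -10 = 45
Step 6: Difference = |45 - 55| = 10
        (Sum decreased by 10)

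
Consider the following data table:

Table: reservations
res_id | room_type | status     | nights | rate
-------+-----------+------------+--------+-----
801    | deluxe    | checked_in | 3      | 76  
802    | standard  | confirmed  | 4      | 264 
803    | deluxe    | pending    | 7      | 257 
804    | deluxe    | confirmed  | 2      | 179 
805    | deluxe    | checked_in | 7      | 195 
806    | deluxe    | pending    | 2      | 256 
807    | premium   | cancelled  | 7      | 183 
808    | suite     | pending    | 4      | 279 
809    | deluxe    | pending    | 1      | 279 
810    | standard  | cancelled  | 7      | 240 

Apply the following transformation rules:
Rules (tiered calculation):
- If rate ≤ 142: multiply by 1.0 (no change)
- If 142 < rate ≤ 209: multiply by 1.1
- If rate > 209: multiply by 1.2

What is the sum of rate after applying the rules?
2578.7

Step 1: Tier 1 (rate ≤ 142): 1 records, sum = 76 × 1.0 = 76.0
Step 2: Tier 2 (142 < rate ≤ 209): 3 records, sum = 557 × 1.1 = 612.7
Step 3: Tier 3 (rate > 209): 6 records, sum = 1575 × 1.2 = 1890.0
Step 4: Final sum = 76.0 + 612.7 + 1890.0 = 2578.7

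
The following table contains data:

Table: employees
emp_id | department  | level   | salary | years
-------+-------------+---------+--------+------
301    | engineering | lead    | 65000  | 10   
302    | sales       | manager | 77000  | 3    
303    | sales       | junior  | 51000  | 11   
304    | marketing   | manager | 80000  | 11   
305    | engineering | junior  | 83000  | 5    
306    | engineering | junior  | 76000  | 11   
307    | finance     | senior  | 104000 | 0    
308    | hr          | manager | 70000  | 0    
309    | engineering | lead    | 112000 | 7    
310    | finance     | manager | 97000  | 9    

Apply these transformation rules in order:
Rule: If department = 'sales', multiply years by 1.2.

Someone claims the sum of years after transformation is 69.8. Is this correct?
Yes, the result is correct.

Step 1: Calculate the correct sum after transformation
Step 2: Apply multiplier 1.2 to records where department = 'sales'
Step 3: Correct result = 69.8
Step 4: Claimed result = 69.8
Step 5: 69.8 = 69.8 ✓
Conclusion: The claimed result is correct.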